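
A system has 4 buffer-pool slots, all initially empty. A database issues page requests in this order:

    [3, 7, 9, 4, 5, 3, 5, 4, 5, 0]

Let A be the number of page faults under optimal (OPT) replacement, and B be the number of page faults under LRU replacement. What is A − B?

Under OPT: F F F F F . . . . F → 6 faults.
Under LRU: F F F F F F . . . F → 7 faults.
A − B = 6 − 7 = -1.

-1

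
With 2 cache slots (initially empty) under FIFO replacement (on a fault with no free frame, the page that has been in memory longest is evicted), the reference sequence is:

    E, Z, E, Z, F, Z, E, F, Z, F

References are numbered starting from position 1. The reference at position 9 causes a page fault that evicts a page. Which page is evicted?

F

pos 1: E -> fault, frames [E]
pos 2: Z -> fault, frames [E, Z]
pos 3: E -> hit
pos 4: Z -> hit
pos 5: F -> fault, evict E, frames [Z, F]
pos 6: Z -> hit
pos 7: E -> fault, evict Z, frames [F, E]
pos 8: F -> hit
pos 9: Z -> fault, evict F, frames [E, Z]
At position 9, page F is evicted.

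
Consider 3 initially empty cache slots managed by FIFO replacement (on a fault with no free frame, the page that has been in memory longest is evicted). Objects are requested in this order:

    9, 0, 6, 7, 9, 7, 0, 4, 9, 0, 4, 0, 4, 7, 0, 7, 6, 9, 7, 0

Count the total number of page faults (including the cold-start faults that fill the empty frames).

9: fault, frames (9)
0: fault, frames (9 0)
6: fault, frames (9 0 6)
7: fault, evict 9, frames (0 6 7)
9: fault, evict 0, frames (6 7 9)
7: hit
0: fault, evict 6, frames (7 9 0)
4: fault, evict 7, frames (9 0 4)
9: hit
0: hit
4: hit
0: hit
4: hit
7: fault, evict 9, frames (0 4 7)
0: hit
7: hit
6: fault, evict 0, frames (4 7 6)
9: fault, evict 4, frames (7 6 9)
7: hit
0: fault, evict 7, frames (6 9 0)
Page faults: 11.

11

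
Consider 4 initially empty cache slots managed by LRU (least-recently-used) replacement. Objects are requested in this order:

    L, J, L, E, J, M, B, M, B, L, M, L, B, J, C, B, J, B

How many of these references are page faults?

7

L: fault, frames {L}
J: fault, frames {L,J}
L: hit
E: fault, frames {J,L,E}
J: hit
M: fault, frames {L,E,J,M}
B: fault, evict L, frames {E,J,M,B}
M: hit
B: hit
L: fault, evict E, frames {J,M,B,L}
M: hit
L: hit
B: hit
J: hit
C: fault, evict M, frames {L,B,J,C}
B: hit
J: hit
B: hit
Page faults: 7.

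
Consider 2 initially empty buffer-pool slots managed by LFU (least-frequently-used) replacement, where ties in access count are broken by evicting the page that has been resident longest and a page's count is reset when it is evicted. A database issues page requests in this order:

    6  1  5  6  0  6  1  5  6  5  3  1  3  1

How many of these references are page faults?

11

6 -> fault, frames {6}
1 -> fault, frames {6,1}
5 -> fault, evict 6, frames {1,5}
6 -> fault, evict 1, frames {5,6}
0 -> fault, evict 5, frames {6,0}
6 -> hit
1 -> fault, evict 0, frames {6,1}
5 -> fault, evict 1, frames {6,5}
6 -> hit
5 -> hit
3 -> fault, evict 5, frames {6,3}
1 -> fault, evict 3, frames {6,1}
3 -> fault, evict 1, frames {6,3}
1 -> fault, evict 3, frames {6,1}
Page faults: 11.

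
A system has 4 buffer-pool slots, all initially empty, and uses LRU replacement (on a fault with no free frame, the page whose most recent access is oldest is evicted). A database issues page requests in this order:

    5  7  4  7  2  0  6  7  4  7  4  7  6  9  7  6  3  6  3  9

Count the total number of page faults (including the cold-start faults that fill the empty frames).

9

5 → miss, frames [5]
7 → miss, frames [5, 7]
4 → miss, frames [5, 7, 4]
7 → hit
2 → miss, frames [5, 4, 7, 2]
0 → miss, evict 5, frames [4, 7, 2, 0]
6 → miss, evict 4, frames [7, 2, 0, 6]
7 → hit
4 → miss, evict 2, frames [0, 6, 7, 4]
7 → hit
4 → hit
7 → hit
6 → hit
9 → miss, evict 0, frames [4, 7, 6, 9]
7 → hit
6 → hit
3 → miss, evict 4, frames [9, 7, 6, 3]
6 → hit
3 → hit
9 → hit
Page faults: 9.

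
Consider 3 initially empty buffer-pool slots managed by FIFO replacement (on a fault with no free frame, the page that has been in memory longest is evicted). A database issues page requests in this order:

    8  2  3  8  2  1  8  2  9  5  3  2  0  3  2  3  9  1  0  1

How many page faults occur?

13

8 → fault, frames (8)
2 → fault, frames (8 2)
3 → fault, frames (8 2 3)
8 → hit
2 → hit
1 → fault, evict 8, frames (2 3 1)
8 → fault, evict 2, frames (3 1 8)
2 → fault, evict 3, frames (1 8 2)
9 → fault, evict 1, frames (8 2 9)
5 → fault, evict 8, frames (2 9 5)
3 → fault, evict 2, frames (9 5 3)
2 → fault, evict 9, frames (5 3 2)
0 → fault, evict 5, frames (3 2 0)
3 → hit
2 → hit
3 → hit
9 → fault, evict 3, frames (2 0 9)
1 → fault, evict 2, frames (0 9 1)
0 → hit
1 → hit
Page faults: 13.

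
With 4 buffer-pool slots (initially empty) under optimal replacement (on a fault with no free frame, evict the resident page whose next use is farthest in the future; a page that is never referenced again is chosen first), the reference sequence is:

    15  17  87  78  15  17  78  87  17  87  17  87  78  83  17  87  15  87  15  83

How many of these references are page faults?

5

15 → miss, frames (15)
17 → miss, frames (15 17)
87 → miss, frames (15 17 87)
78 → miss, frames (15 17 87 78)
15 → hit
17 → hit
78 → hit
87 → hit
17 → hit
87 → hit
17 → hit
87 → hit
78 → hit
83 → miss, evict 78, frames (15 17 87 83)
17 → hit
87 → hit
15 → hit
87 → hit
15 → hit
83 → hit
Page faults: 5.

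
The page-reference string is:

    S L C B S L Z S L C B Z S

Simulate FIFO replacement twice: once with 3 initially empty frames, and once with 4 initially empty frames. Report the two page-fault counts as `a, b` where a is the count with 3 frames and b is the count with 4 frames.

10, 11

3 frames: F F F F F F F . . F F . F → 10 faults.
4 frames: F F F F . . F F F F F F F → 11 faults.
11 > 10: adding a frame increased faults — Belady's anomaly.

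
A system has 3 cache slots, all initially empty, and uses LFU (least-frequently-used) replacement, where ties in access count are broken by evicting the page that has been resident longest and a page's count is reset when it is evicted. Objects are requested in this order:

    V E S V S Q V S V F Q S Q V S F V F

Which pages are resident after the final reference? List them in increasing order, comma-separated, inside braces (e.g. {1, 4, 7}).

{F, S, V}

V -> miss, frames [V]
E -> miss, frames [V, E]
S -> miss, frames [V, E, S]
V -> hit
S -> hit
Q -> miss, evict E, frames [V, S, Q]
V -> hit
S -> hit
V -> hit
F -> miss, evict Q, frames [V, S, F]
Q -> miss, evict F, frames [V, S, Q]
S -> hit
Q -> hit
V -> hit
S -> hit
F -> miss, evict Q, frames [V, S, F]
V -> hit
F -> hit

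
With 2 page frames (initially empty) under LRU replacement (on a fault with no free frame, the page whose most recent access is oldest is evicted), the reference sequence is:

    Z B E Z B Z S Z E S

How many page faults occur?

8

Z -> fault, frames {Z}
B -> fault, frames {Z,B}
E -> fault, evict Z, frames {B,E}
Z -> fault, evict B, frames {E,Z}
B -> fault, evict E, frames {Z,B}
Z -> hit
S -> fault, evict B, frames {Z,S}
Z -> hit
E -> fault, evict S, frames {Z,E}
S -> fault, evict Z, frames {E,S}
Page faults: 8.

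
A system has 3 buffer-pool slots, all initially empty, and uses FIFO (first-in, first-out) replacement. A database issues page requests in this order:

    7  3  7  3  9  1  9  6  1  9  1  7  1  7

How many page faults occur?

7 -> miss, frames (7)
3 -> miss, frames (7 3)
7 -> hit
3 -> hit
9 -> miss, frames (7 3 9)
1 -> miss, evict 7, frames (3 9 1)
9 -> hit
6 -> miss, evict 3, frames (9 1 6)
1 -> hit
9 -> hit
1 -> hit
7 -> miss, evict 9, frames (1 6 7)
1 -> hit
7 -> hit
Page faults: 6.

6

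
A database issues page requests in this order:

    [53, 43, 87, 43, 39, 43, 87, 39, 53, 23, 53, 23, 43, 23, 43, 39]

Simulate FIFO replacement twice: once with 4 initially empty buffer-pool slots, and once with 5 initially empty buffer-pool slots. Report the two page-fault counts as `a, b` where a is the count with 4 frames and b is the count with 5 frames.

7, 5

4 frames: F F F . F . . . . F F . F . . . → 7 faults.
5 frames: F F F . F . . . . F . . . . . . → 5 faults.
5 < 7: adding a frame reduced faults, as is typical.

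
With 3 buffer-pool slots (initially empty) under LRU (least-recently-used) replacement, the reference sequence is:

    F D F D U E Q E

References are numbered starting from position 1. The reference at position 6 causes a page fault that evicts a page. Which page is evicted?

pos 1: F: miss, frames {F}
pos 2: D: miss, frames {F,D}
pos 3: F: hit
pos 4: D: hit
pos 5: U: miss, frames {F,D,U}
pos 6: E: miss, evict F, frames {D,U,E}
At position 6, page F is evicted.

F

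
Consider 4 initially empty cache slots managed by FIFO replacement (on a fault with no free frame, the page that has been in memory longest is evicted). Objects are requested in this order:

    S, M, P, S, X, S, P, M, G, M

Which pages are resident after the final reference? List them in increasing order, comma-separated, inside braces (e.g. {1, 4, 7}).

S → fault, frames (S)
M → fault, frames (S M)
P → fault, frames (S M P)
S → hit
X → fault, frames (S M P X)
S → hit
P → hit
M → hit
G → fault, evict S, frames (M P X G)
M → hit

{G, M, P, X}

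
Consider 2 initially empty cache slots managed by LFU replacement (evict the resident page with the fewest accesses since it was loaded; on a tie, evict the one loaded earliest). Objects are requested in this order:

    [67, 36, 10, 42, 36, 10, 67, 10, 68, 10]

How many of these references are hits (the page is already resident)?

67 → fault, frames {67}
36 → fault, frames {67,36}
10 → fault, evict 67, frames {36,10}
42 → fault, evict 36, frames {10,42}
36 → fault, evict 10, frames {42,36}
10 → fault, evict 42, frames {36,10}
67 → fault, evict 36, frames {10,67}
10 → hit
68 → fault, evict 67, frames {10,68}
10 → hit
Hits: 2.

2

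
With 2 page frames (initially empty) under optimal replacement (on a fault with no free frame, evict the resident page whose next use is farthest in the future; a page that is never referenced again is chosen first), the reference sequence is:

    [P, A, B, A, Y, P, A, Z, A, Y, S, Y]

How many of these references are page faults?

P → miss, frames [P]
A → miss, frames [P, A]
B → miss, evict P, frames [A, B]
A → hit
Y → miss, evict B, frames [A, Y]
P → miss, evict Y, frames [A, P]
A → hit
Z → miss, evict P, frames [A, Z]
A → hit
Y → miss, evict Z, frames [A, Y]
S → miss, evict A, frames [Y, S]
Y → hit
Page faults: 8.

8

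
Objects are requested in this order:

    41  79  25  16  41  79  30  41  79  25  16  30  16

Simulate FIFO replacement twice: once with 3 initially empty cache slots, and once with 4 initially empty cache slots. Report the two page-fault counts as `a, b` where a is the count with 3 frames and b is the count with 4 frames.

3 frames: F F F F F F F . . F F . . → 9 faults.
4 frames: F F F F . . F F F F F F . → 10 faults.
10 > 9: adding a frame increased faults — Belady's anomaly.

9, 10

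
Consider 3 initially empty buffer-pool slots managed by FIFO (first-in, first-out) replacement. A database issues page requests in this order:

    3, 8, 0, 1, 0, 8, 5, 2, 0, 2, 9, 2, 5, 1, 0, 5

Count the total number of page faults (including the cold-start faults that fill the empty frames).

3 -> fault, frames [3]
8 -> fault, frames [3, 8]
0 -> fault, frames [3, 8, 0]
1 -> fault, evict 3, frames [8, 0, 1]
0 -> hit
8 -> hit
5 -> fault, evict 8, frames [0, 1, 5]
2 -> fault, evict 0, frames [1, 5, 2]
0 -> fault, evict 1, frames [5, 2, 0]
2 -> hit
9 -> fault, evict 5, frames [2, 0, 9]
2 -> hit
5 -> fault, evict 2, frames [0, 9, 5]
1 -> fault, evict 0, frames [9, 5, 1]
0 -> fault, evict 9, frames [5, 1, 0]
5 -> hit
Page faults: 11.

11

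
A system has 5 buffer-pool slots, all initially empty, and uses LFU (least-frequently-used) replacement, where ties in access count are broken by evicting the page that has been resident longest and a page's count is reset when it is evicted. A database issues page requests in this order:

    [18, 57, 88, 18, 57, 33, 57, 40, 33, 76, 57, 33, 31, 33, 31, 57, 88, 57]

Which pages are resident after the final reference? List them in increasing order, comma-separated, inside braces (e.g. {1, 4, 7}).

18: miss, frames [18]
57: miss, frames [18, 57]
88: miss, frames [18, 57, 88]
18: hit
57: hit
33: miss, frames [18, 57, 88, 33]
57: hit
40: miss, frames [18, 57, 88, 33, 40]
33: hit
76: miss, evict 88, frames [18, 57, 33, 40, 76]
57: hit
33: hit
31: miss, evict 40, frames [18, 57, 33, 76, 31]
33: hit
31: hit
57: hit
88: miss, evict 76, frames [18, 57, 33, 31, 88]
57: hit

{18, 31, 33, 57, 88}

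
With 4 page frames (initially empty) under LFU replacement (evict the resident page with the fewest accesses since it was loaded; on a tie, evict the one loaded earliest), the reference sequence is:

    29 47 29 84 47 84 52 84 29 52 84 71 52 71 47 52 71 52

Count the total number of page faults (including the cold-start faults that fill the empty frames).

7

29 -> fault, frames {29}
47 -> fault, frames {29,47}
29 -> hit
84 -> fault, frames {29,47,84}
47 -> hit
84 -> hit
52 -> fault, frames {29,47,84,52}
84 -> hit
29 -> hit
52 -> hit
84 -> hit
71 -> fault, evict 47, frames {29,84,52,71}
52 -> hit
71 -> hit
47 -> fault, evict 71, frames {29,84,52,47}
52 -> hit
71 -> fault, evict 47, frames {29,84,52,71}
52 -> hit
Page faults: 7.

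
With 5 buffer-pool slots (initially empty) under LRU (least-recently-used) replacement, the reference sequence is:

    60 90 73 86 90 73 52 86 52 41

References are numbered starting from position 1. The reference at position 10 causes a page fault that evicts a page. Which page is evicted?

pos 1: 60 → miss, frames (60)
pos 2: 90 → miss, frames (60 90)
pos 3: 73 → miss, frames (60 90 73)
pos 4: 86 → miss, frames (60 90 73 86)
pos 5: 90 → hit
pos 6: 73 → hit
pos 7: 52 → miss, frames (60 86 90 73 52)
pos 8: 86 → hit
pos 9: 52 → hit
pos 10: 41 → miss, evict 60, frames (90 73 86 52 41)
At position 10, page 60 is evicted.

60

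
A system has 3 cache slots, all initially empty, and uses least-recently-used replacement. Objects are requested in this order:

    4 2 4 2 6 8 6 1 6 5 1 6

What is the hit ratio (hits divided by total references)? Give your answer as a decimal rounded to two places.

4 → fault, frames [4]
2 → fault, frames [4, 2]
4 → hit
2 → hit
6 → fault, frames [4, 2, 6]
8 → fault, evict 4, frames [2, 6, 8]
6 → hit
1 → fault, evict 2, frames [8, 6, 1]
6 → hit
5 → fault, evict 8, frames [1, 6, 5]
1 → hit
6 → hit
Hits: 6 of 12 references → 6/12 = 0.5000.

0.50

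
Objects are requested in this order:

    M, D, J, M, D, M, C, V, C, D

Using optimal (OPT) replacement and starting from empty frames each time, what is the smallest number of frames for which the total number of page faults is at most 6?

f=1: 10 faults
f=2: 7 faults
f=3: 5 faults
f=4: 5 faults
f=5: 5 faults
Smallest f with faults ≤ 6 is 3.

3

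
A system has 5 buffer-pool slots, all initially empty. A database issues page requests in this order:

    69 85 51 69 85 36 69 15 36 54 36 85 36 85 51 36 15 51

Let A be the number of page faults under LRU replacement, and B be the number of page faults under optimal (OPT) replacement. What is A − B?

1

Under LRU: F F F . . F . F . F . . . . F . . . → 7 faults.
Under OPT: F F F . . F . F . F . . . . . . . . → 6 faults.
A − B = 7 − 6 = 1.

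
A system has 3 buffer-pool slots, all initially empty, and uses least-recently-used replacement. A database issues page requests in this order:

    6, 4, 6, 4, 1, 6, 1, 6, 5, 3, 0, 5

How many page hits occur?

6: miss, frames {6}
4: miss, frames {6,4}
6: hit
4: hit
1: miss, frames {6,4,1}
6: hit
1: hit
6: hit
5: miss, evict 4, frames {1,6,5}
3: miss, evict 1, frames {6,5,3}
0: miss, evict 6, frames {5,3,0}
5: hit
Hits: 6.

6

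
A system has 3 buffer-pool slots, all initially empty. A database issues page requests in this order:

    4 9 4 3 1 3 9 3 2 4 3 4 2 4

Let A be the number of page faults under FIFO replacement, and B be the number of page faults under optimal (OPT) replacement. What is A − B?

1

Under FIFO: F F . F F . . . F F F . . . → 7 faults.
Under OPT: F F . F F . . . F F . . . . → 6 faults.
A − B = 7 − 6 = 1.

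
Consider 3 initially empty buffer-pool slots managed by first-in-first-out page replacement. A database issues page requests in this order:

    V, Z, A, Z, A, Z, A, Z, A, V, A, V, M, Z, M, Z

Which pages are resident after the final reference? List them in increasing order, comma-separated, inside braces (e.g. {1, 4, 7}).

V → miss, frames {V}
Z → miss, frames {V,Z}
A → miss, frames {V,Z,A}
Z → hit
A → hit
Z → hit
A → hit
Z → hit
A → hit
V → hit
A → hit
V → hit
M → miss, evict V, frames {Z,A,M}
Z → hit
M → hit
Z → hit

{A, M, Z}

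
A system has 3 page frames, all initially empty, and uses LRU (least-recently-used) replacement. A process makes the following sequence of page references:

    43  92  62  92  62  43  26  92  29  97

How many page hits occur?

3

43 → fault, frames [43]
92 → fault, frames [43, 92]
62 → fault, frames [43, 92, 62]
92 → hit
62 → hit
43 → hit
26 → fault, evict 92, frames [62, 43, 26]
92 → fault, evict 62, frames [43, 26, 92]
29 → fault, evict 43, frames [26, 92, 29]
97 → fault, evict 26, frames [92, 29, 97]
Hits: 3.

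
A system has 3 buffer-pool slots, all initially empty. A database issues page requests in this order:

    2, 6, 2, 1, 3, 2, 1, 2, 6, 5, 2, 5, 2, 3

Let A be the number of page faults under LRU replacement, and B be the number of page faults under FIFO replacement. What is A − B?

Under LRU: F F . F F . . . F F . . . F → 7 faults.
Under FIFO: F F . F F F . . F F . . . F → 8 faults.
A − B = 7 − 8 = -1.

-1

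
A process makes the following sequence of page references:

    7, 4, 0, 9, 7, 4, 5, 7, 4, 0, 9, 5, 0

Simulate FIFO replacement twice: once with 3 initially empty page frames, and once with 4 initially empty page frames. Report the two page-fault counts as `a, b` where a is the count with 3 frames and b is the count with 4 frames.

3 frames: F F F F F F F . . F F . . → 9 faults.
4 frames: F F F F . . F F F F F F . → 10 faults.
10 > 9: adding a frame increased faults — Belady's anomaly.

9, 10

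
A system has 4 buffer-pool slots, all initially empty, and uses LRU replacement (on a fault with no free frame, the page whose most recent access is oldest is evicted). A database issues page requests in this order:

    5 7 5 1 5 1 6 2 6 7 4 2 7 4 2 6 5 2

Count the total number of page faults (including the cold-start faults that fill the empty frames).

5: fault, frames [5]
7: fault, frames [5, 7]
5: hit
1: fault, frames [7, 5, 1]
5: hit
1: hit
6: fault, frames [7, 5, 1, 6]
2: fault, evict 7, frames [5, 1, 6, 2]
6: hit
7: fault, evict 5, frames [1, 2, 6, 7]
4: fault, evict 1, frames [2, 6, 7, 4]
2: hit
7: hit
4: hit
2: hit
6: hit
5: fault, evict 7, frames [4, 2, 6, 5]
2: hit
Page faults: 8.

8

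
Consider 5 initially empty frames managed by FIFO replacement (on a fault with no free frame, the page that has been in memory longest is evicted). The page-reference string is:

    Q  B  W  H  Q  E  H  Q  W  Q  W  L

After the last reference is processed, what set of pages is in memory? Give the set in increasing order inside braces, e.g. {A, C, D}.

{B, E, H, L, W}

Q → miss, frames (Q)
B → miss, frames (Q B)
W → miss, frames (Q B W)
H → miss, frames (Q B W H)
Q → hit
E → miss, frames (Q B W H E)
H → hit
Q → hit
W → hit
Q → hit
W → hit
L → miss, evict Q, frames (B W H E L)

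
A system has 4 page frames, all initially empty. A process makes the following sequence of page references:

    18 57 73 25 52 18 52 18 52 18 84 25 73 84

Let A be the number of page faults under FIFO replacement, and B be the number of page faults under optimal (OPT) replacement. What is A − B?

2

Under FIFO: F F F F F F . . . . F . F . → 8 faults.
Under OPT: F F F F F . . . . . F . . . → 6 faults.
A − B = 8 − 6 = 2.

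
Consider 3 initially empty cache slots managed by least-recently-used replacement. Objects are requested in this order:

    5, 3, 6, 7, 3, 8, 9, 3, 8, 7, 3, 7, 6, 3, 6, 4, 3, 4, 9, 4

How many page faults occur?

10

5 → miss, frames {5}
3 → miss, frames {5,3}
6 → miss, frames {5,3,6}
7 → miss, evict 5, frames {3,6,7}
3 → hit
8 → miss, evict 6, frames {7,3,8}
9 → miss, evict 7, frames {3,8,9}
3 → hit
8 → hit
7 → miss, evict 9, frames {3,8,7}
3 → hit
7 → hit
6 → miss, evict 8, frames {3,7,6}
3 → hit
6 → hit
4 → miss, evict 7, frames {3,6,4}
3 → hit
4 → hit
9 → miss, evict 6, frames {3,4,9}
4 → hit
Page faults: 10.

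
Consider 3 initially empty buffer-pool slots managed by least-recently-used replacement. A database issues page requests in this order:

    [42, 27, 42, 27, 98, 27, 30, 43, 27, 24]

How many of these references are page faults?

6

42 -> miss, frames [42]
27 -> miss, frames [42, 27]
42 -> hit
27 -> hit
98 -> miss, frames [42, 27, 98]
27 -> hit
30 -> miss, evict 42, frames [98, 27, 30]
43 -> miss, evict 98, frames [27, 30, 43]
27 -> hit
24 -> miss, evict 30, frames [43, 27, 24]
Page faults: 6.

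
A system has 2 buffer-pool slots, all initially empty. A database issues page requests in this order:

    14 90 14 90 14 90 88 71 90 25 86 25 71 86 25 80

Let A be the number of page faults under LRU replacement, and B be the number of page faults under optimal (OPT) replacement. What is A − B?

Under LRU: F F . . . . F F F F F . F F F F → 11 faults.
Under OPT: F F . . . . F F . F F . F . F F → 9 faults.
A − B = 11 − 9 = 2.

2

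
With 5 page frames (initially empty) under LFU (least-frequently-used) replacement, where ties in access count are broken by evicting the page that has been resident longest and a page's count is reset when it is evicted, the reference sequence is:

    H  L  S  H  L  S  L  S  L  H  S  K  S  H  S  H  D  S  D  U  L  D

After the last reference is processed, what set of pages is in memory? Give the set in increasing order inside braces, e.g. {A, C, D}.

H → miss, frames (H)
L → miss, frames (H L)
S → miss, frames (H L S)
H → hit
L → hit
S → hit
L → hit
S → hit
L → hit
H → hit
S → hit
K → miss, frames (H L S K)
S → hit
H → hit
S → hit
H → hit
D → miss, frames (H L S K D)
S → hit
D → hit
U → miss, evict K, frames (H L S D U)
L → hit
D → hit

{D, H, L, S, U}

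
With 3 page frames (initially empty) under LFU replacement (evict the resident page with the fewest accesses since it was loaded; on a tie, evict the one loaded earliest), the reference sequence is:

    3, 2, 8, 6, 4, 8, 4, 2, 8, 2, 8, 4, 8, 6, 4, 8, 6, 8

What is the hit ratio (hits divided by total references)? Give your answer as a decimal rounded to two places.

3 → miss, frames (3)
2 → miss, frames (3 2)
8 → miss, frames (3 2 8)
6 → miss, evict 3, frames (2 8 6)
4 → miss, evict 2, frames (8 6 4)
8 → hit
4 → hit
2 → miss, evict 6, frames (8 4 2)
8 → hit
2 → hit
8 → hit
4 → hit
8 → hit
6 → miss, evict 2, frames (8 4 6)
4 → hit
8 → hit
6 → hit
8 → hit
Hits: 11 of 18 references → 11/18 = 0.6111.

0.61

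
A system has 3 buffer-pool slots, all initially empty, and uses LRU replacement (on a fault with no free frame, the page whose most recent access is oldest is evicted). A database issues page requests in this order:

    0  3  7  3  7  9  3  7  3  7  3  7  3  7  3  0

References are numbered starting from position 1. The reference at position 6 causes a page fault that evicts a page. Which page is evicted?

pos 1: 0 -> fault, frames [0]
pos 2: 3 -> fault, frames [0, 3]
pos 3: 7 -> fault, frames [0, 3, 7]
pos 4: 3 -> hit
pos 5: 7 -> hit
pos 6: 9 -> fault, evict 0, frames [3, 7, 9]
At position 6, page 0 is evicted.

0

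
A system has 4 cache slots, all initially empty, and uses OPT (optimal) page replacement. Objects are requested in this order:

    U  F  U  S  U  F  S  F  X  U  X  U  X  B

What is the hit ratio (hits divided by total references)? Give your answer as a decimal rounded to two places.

0.64

U → fault, frames (U)
F → fault, frames (U F)
U → hit
S → fault, frames (U F S)
U → hit
F → hit
S → hit
F → hit
X → fault, frames (U F S X)
U → hit
X → hit
U → hit
X → hit
B → fault, evict X, frames (U F S B)
Hits: 9 of 14 references → 9/14 = 0.6429.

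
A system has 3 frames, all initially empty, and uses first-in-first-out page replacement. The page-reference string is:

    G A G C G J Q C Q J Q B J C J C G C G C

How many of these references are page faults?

G: fault, frames [G]
A: fault, frames [G, A]
G: hit
C: fault, frames [G, A, C]
G: hit
J: fault, evict G, frames [A, C, J]
Q: fault, evict A, frames [C, J, Q]
C: hit
Q: hit
J: hit
Q: hit
B: fault, evict C, frames [J, Q, B]
J: hit
C: fault, evict J, frames [Q, B, C]
J: fault, evict Q, frames [B, C, J]
C: hit
G: fault, evict B, frames [C, J, G]
C: hit
G: hit
C: hit
Page faults: 9.

9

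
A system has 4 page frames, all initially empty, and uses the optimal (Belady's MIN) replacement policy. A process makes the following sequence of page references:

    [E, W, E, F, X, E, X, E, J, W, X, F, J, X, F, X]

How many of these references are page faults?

E → miss, frames (E)
W → miss, frames (E W)
E → hit
F → miss, frames (E W F)
X → miss, frames (E W F X)
E → hit
X → hit
E → hit
J → miss, evict E, frames (W F X J)
W → hit
X → hit
F → hit
J → hit
X → hit
F → hit
X → hit
Page faults: 5.

5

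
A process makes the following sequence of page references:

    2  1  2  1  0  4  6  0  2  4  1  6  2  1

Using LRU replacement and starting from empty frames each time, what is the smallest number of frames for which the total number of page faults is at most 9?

f=1: 14 faults
f=2: 12 faults
f=3: 10 faults
f=4: 8 faults
f=5: 5 faults
Smallest f with faults ≤ 9 is 4.

4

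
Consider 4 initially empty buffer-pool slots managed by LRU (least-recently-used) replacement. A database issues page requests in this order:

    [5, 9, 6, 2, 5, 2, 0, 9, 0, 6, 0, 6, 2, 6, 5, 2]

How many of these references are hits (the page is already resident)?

5 → fault, frames {5}
9 → fault, frames {5,9}
6 → fault, frames {5,9,6}
2 → fault, frames {5,9,6,2}
5 → hit
2 → hit
0 → fault, evict 9, frames {6,5,2,0}
9 → fault, evict 6, frames {5,2,0,9}
0 → hit
6 → fault, evict 5, frames {2,9,0,6}
0 → hit
6 → hit
2 → hit
6 → hit
5 → fault, evict 9, frames {0,2,6,5}
2 → hit
Hits: 8.

8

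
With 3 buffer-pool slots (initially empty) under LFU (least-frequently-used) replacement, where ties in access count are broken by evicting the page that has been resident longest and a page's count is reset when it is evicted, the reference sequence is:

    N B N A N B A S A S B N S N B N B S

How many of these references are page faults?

8

N -> fault, frames {N}
B -> fault, frames {N,B}
N -> hit
A -> fault, frames {N,B,A}
N -> hit
B -> hit
A -> hit
S -> fault, evict B, frames {N,A,S}
A -> hit
S -> hit
B -> fault, evict S, frames {N,A,B}
N -> hit
S -> fault, evict B, frames {N,A,S}
N -> hit
B -> fault, evict S, frames {N,A,B}
N -> hit
B -> hit
S -> fault, evict B, frames {N,A,S}
Page faults: 8.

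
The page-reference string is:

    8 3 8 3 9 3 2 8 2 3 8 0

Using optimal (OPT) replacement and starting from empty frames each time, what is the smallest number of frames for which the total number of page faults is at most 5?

3

f=1: 12 faults
f=2: 7 faults
f=3: 5 faults
f=4: 5 faults
f=5: 5 faults
Smallest f with faults ≤ 5 is 3.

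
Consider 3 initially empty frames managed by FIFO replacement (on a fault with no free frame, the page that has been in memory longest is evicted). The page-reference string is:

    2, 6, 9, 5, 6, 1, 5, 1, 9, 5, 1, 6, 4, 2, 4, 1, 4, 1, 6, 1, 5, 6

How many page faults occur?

2: miss, frames [2]
6: miss, frames [2, 6]
9: miss, frames [2, 6, 9]
5: miss, evict 2, frames [6, 9, 5]
6: hit
1: miss, evict 6, frames [9, 5, 1]
5: hit
1: hit
9: hit
5: hit
1: hit
6: miss, evict 9, frames [5, 1, 6]
4: miss, evict 5, frames [1, 6, 4]
2: miss, evict 1, frames [6, 4, 2]
4: hit
1: miss, evict 6, frames [4, 2, 1]
4: hit
1: hit
6: miss, evict 4, frames [2, 1, 6]
1: hit
5: miss, evict 2, frames [1, 6, 5]
6: hit
Page faults: 11.

11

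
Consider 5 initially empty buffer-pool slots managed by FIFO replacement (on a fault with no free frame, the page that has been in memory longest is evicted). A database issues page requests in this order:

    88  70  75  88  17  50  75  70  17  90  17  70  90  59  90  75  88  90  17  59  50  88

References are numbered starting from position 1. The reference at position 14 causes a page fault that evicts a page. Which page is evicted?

70

pos 1: 88 -> miss, frames [88]
pos 2: 70 -> miss, frames [88, 70]
pos 3: 75 -> miss, frames [88, 70, 75]
pos 4: 88 -> hit
pos 5: 17 -> miss, frames [88, 70, 75, 17]
pos 6: 50 -> miss, frames [88, 70, 75, 17, 50]
pos 7: 75 -> hit
pos 8: 70 -> hit
pos 9: 17 -> hit
pos 10: 90 -> miss, evict 88, frames [70, 75, 17, 50, 90]
pos 11: 17 -> hit
pos 12: 70 -> hit
pos 13: 90 -> hit
pos 14: 59 -> miss, evict 70, frames [75, 17, 50, 90, 59]
At position 14, page 70 is evicted.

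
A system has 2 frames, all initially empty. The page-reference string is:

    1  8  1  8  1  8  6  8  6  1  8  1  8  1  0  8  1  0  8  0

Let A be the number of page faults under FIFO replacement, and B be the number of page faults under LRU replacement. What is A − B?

Under FIFO: F F . . . . F . . F F . . . F . F . F F → 9 faults.
Under LRU: F F . . . . F . . F F . . . F F F F F . → 10 faults.
A − B = 9 − 10 = -1.

-1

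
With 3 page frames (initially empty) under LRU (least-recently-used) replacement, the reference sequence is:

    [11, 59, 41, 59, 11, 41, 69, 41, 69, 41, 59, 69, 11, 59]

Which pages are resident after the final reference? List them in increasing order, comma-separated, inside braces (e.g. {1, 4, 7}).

{11, 59, 69}

11 -> miss, frames {11}
59 -> miss, frames {11,59}
41 -> miss, frames {11,59,41}
59 -> hit
11 -> hit
41 -> hit
69 -> miss, evict 59, frames {11,41,69}
41 -> hit
69 -> hit
41 -> hit
59 -> miss, evict 11, frames {69,41,59}
69 -> hit
11 -> miss, evict 41, frames {59,69,11}
59 -> hit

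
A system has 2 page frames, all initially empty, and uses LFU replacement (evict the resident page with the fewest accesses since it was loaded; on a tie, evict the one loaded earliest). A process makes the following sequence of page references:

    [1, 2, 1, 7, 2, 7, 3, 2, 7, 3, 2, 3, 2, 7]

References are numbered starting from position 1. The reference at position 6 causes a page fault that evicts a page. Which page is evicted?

pos 1: 1 → fault, frames (1)
pos 2: 2 → fault, frames (1 2)
pos 3: 1 → hit
pos 4: 7 → fault, evict 2, frames (1 7)
pos 5: 2 → fault, evict 7, frames (1 2)
pos 6: 7 → fault, evict 2, frames (1 7)
At position 6, page 2 is evicted.

2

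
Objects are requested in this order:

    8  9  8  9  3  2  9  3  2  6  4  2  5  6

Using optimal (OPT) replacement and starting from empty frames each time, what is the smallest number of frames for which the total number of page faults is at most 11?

f=1: 14 faults
f=2: 9 faults
f=3: 7 faults
f=4: 7 faults
f=5: 7 faults
f=6: 7 faults
f=7: 7 faults
Smallest f with faults ≤ 11 is 2.

2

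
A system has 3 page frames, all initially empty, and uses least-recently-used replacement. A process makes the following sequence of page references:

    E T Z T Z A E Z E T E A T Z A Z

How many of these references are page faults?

E -> miss, frames (E)
T -> miss, frames (E T)
Z -> miss, frames (E T Z)
T -> hit
Z -> hit
A -> miss, evict E, frames (T Z A)
E -> miss, evict T, frames (Z A E)
Z -> hit
E -> hit
T -> miss, evict A, frames (Z E T)
E -> hit
A -> miss, evict Z, frames (T E A)
T -> hit
Z -> miss, evict E, frames (A T Z)
A -> hit
Z -> hit
Page faults: 8.

8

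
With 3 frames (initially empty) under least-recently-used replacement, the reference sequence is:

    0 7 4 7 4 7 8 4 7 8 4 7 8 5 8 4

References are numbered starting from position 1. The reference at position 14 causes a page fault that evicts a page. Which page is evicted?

pos 1: 0: fault, frames [0]
pos 2: 7: fault, frames [0, 7]
pos 3: 4: fault, frames [0, 7, 4]
pos 4: 7: hit
pos 5: 4: hit
pos 6: 7: hit
pos 7: 8: fault, evict 0, frames [4, 7, 8]
pos 8: 4: hit
pos 9: 7: hit
pos 10: 8: hit
pos 11: 4: hit
pos 12: 7: hit
pos 13: 8: hit
pos 14: 5: fault, evict 4, frames [7, 8, 5]
At position 14, page 4 is evicted.

4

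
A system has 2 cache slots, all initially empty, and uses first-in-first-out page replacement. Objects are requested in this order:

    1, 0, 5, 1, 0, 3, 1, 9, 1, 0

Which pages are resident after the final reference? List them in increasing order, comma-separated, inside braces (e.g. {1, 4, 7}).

{0, 9}

1 -> fault, frames {1}
0 -> fault, frames {1,0}
5 -> fault, evict 1, frames {0,5}
1 -> fault, evict 0, frames {5,1}
0 -> fault, evict 5, frames {1,0}
3 -> fault, evict 1, frames {0,3}
1 -> fault, evict 0, frames {3,1}
9 -> fault, evict 3, frames {1,9}
1 -> hit
0 -> fault, evict 1, frames {9,0}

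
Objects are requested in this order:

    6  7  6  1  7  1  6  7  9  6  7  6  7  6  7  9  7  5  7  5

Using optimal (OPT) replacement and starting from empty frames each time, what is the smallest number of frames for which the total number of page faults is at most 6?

f=1: 20 faults
f=2: 8 faults
f=3: 5 faults
f=4: 5 faults
f=5: 5 faults
Smallest f with faults ≤ 6 is 3.

3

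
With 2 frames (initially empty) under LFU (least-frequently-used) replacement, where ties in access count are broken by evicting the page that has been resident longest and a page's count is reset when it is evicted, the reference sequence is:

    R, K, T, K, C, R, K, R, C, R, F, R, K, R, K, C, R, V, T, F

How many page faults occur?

14

R: fault, frames [R]
K: fault, frames [R, K]
T: fault, evict R, frames [K, T]
K: hit
C: fault, evict T, frames [K, C]
R: fault, evict C, frames [K, R]
K: hit
R: hit
C: fault, evict R, frames [K, C]
R: fault, evict C, frames [K, R]
F: fault, evict R, frames [K, F]
R: fault, evict F, frames [K, R]
K: hit
R: hit
K: hit
C: fault, evict R, frames [K, C]
R: fault, evict C, frames [K, R]
V: fault, evict R, frames [K, V]
T: fault, evict V, frames [K, T]
F: fault, evict T, frames [K, F]
Page faults: 14.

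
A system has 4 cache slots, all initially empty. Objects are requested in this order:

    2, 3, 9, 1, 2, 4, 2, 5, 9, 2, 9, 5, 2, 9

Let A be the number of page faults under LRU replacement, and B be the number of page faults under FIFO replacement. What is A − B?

-1

Under LRU: F F F F . F . F F . . . . . → 7 faults.
Under FIFO: F F F F . F F F F . . . . . → 8 faults.
A − B = 7 − 8 = -1.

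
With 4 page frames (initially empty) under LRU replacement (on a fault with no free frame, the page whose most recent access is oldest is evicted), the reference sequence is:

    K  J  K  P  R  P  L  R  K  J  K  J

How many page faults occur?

6

K: fault, frames (K)
J: fault, frames (K J)
K: hit
P: fault, frames (J K P)
R: fault, frames (J K P R)
P: hit
L: fault, evict J, frames (K R P L)
R: hit
K: hit
J: fault, evict P, frames (L R K J)
K: hit
J: hit
Page faults: 6.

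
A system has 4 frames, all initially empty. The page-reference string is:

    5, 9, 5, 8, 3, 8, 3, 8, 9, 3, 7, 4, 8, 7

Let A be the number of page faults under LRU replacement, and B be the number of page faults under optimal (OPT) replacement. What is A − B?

1

Under LRU: F F . F F . . . . . F F F . → 7 faults.
Under OPT: F F . F F . . . . . F F . . → 6 faults.
A − B = 7 − 6 = 1.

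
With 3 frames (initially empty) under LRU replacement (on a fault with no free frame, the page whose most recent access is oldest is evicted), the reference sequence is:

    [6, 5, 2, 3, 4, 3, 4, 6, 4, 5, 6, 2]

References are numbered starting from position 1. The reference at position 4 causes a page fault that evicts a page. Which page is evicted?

pos 1: 6: miss, frames (6)
pos 2: 5: miss, frames (6 5)
pos 3: 2: miss, frames (6 5 2)
pos 4: 3: miss, evict 6, frames (5 2 3)
At position 4, page 6 is evicted.

6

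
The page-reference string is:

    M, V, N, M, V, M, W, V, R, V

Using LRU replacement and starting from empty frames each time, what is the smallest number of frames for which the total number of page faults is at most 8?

2

f=1: 10 faults
f=2: 8 faults
f=3: 5 faults
f=4: 5 faults
f=5: 5 faults
Smallest f with faults ≤ 8 is 2.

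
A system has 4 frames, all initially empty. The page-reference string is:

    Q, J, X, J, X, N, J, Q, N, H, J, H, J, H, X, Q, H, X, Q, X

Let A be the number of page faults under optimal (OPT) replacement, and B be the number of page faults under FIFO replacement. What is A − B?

Under OPT: F F F . . F . . . F . . . . . . . . . . → 5 faults.
Under FIFO: F F F . . F . . . F . . . . . F . . . . → 6 faults.
A − B = 5 − 6 = -1.

-1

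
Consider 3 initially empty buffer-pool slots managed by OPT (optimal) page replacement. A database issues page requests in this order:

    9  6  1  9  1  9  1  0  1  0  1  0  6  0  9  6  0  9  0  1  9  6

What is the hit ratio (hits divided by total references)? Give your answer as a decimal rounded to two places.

0.73

9: fault, frames {9}
6: fault, frames {9,6}
1: fault, frames {9,6,1}
9: hit
1: hit
9: hit
1: hit
0: fault, evict 9, frames {6,1,0}
1: hit
0: hit
1: hit
0: hit
6: hit
0: hit
9: fault, evict 1, frames {6,0,9}
6: hit
0: hit
9: hit
0: hit
1: fault, evict 0, frames {6,9,1}
9: hit
6: hit
Hits: 16 of 22 references → 16/22 = 0.7273.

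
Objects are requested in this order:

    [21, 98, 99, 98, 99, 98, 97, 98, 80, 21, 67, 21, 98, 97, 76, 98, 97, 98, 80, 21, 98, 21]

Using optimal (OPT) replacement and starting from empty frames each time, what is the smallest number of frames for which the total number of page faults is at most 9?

f=1: 22 faults
f=2: 13 faults
f=3: 10 faults
f=4: 8 faults
f=5: 7 faults
f=6: 7 faults
f=7: 7 faults
Smallest f with faults ≤ 9 is 4.

4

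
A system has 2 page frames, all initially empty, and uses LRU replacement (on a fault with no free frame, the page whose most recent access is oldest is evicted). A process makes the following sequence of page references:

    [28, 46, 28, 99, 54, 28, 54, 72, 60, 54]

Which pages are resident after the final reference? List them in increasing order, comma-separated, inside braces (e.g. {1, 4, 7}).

{54, 60}

28 -> miss, frames [28]
46 -> miss, frames [28, 46]
28 -> hit
99 -> miss, evict 46, frames [28, 99]
54 -> miss, evict 28, frames [99, 54]
28 -> miss, evict 99, frames [54, 28]
54 -> hit
72 -> miss, evict 28, frames [54, 72]
60 -> miss, evict 54, frames [72, 60]
54 -> miss, evict 72, frames [60, 54]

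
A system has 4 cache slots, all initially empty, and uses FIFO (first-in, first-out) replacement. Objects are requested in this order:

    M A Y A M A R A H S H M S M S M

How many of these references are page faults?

7

M -> miss, frames [M]
A -> miss, frames [M, A]
Y -> miss, frames [M, A, Y]
A -> hit
M -> hit
A -> hit
R -> miss, frames [M, A, Y, R]
A -> hit
H -> miss, evict M, frames [A, Y, R, H]
S -> miss, evict A, frames [Y, R, H, S]
H -> hit
M -> miss, evict Y, frames [R, H, S, M]
S -> hit
M -> hit
S -> hit
M -> hit
Page faults: 7.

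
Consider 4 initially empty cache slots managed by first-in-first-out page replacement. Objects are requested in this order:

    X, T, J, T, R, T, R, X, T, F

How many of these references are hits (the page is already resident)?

X: fault, frames {X}
T: fault, frames {X,T}
J: fault, frames {X,T,J}
T: hit
R: fault, frames {X,T,J,R}
T: hit
R: hit
X: hit
T: hit
F: fault, evict X, frames {T,J,R,F}
Hits: 5.

5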